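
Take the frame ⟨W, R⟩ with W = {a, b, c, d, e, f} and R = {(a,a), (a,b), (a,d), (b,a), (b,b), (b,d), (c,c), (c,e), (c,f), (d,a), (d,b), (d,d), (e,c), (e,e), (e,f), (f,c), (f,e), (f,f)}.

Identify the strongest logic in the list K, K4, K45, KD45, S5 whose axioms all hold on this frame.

S5

Transitive (axiom 4): yes — every two-step R-path is closed by a direct edge.
Euclidean (axiom 5): yes — any two successors of a common world are R-related.
Serial (axiom D): yes — every world has a successor (e.g. a R a).
Reflexive (axiom T): yes — every world is R-related to itself.
So F validates K, K4, K45, KD45, S5. The strongest is S5.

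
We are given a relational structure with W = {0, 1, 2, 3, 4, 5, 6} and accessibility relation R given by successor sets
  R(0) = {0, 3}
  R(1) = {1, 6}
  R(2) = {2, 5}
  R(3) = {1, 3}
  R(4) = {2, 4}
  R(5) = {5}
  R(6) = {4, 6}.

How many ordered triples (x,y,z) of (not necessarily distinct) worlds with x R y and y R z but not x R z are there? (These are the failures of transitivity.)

Enumerating: (0,3,1), (1,6,4), (3,1,6), (4,2,5), (6,4,2).

5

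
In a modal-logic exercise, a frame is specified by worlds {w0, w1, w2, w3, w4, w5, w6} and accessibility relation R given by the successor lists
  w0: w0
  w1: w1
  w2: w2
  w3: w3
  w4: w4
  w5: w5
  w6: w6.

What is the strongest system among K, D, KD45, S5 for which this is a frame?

S5

Serial (axiom D): yes — every world has a successor (e.g. w0 R w0).
Euclidean (axiom 5): yes — any two successors of a common world are R-related.
Transitive (axiom 4): yes — every two-step R-path is closed by a direct edge.
Reflexive (axiom T): yes — every world is R-related to itself.
So F validates K, D, KD45, S5. The strongest is S5.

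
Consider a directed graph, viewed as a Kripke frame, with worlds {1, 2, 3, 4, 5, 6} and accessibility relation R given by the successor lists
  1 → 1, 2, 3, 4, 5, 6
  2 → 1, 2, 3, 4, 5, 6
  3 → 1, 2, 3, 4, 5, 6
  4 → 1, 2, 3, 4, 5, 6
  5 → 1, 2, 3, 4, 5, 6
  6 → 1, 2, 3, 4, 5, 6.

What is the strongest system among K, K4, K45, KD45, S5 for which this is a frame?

Transitive (axiom 4): yes — every two-step R-path is closed by a direct edge.
Euclidean (axiom 5): yes — any two successors of a common world are R-related.
Serial (axiom D): yes — every world has a successor (e.g. 1 R 1).
Reflexive (axiom T): yes — every world is R-related to itself.
So F validates K, K4, K45, KD45, S5. The strongest is S5.

S5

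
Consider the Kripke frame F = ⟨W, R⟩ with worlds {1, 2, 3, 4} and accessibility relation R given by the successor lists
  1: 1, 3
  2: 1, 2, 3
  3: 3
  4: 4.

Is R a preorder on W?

Yes

Reflexive: yes — every world is R-related to itself.
Transitive: yes — every two-step R-path is closed by a direct edge.
So R is a preorder.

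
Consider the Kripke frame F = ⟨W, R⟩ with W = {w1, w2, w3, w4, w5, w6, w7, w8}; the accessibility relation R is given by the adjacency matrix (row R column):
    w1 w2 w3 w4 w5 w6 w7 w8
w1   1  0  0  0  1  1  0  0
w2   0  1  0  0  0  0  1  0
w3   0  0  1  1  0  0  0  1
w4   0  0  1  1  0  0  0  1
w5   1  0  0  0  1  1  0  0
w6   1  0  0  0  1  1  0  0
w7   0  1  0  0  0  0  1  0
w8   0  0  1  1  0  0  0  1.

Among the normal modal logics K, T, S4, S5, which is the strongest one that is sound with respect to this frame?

Reflexive (axiom T): yes — every world is R-related to itself.
Transitive (axiom 4): yes — every two-step R-path is closed by a direct edge.
Euclidean (axiom 5): yes — any two successors of a common world are R-related.
So F validates K, T, S4, S5. The strongest is S5.

S5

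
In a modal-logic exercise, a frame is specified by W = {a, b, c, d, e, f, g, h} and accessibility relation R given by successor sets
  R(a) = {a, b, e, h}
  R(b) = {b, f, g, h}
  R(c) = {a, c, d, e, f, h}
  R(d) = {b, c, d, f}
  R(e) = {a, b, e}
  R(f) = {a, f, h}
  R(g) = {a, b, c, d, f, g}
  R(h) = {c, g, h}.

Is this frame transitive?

Transitive: no — a R b and b R f, but not a R f.

No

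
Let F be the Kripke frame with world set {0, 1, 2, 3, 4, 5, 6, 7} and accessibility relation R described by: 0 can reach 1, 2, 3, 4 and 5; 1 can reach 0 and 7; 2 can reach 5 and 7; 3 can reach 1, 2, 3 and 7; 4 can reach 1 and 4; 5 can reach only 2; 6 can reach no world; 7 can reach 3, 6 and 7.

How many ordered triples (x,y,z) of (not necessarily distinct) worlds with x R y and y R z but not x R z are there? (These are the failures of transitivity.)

Enumerating: (0,1,0), (0,1,7), (0,2,7), (0,3,7), (1,0,1), (1,0,2), (1,0,3), (1,0,4), (1,0,5), (1,7,3), (1,7,6), (2,5,2), … and 11 more.
Total: 23.

23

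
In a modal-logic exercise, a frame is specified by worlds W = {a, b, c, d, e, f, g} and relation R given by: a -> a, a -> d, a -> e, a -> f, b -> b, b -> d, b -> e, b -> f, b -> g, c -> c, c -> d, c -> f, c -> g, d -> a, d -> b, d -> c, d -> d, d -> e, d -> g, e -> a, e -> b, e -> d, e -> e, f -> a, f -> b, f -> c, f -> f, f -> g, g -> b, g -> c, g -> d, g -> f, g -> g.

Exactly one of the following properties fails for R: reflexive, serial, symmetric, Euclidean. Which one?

Reflexive: yes — every world is R-related to itself.
Serial: yes — every world has a successor (e.g. a R a).
Symmetric: yes — every pair in R has its reverse in R.
Euclidean: no — a R d and a R f, but not d R f.
Only Euclidean fails.

Euclidean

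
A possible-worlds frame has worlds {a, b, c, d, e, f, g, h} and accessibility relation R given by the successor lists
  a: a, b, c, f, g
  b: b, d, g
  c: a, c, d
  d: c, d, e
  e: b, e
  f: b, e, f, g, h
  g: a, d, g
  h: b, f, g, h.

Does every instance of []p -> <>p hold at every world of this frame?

Yes

Axiom D corresponds to the accessibility relation being serial.
Serial: yes — every world has a successor (e.g. a R a).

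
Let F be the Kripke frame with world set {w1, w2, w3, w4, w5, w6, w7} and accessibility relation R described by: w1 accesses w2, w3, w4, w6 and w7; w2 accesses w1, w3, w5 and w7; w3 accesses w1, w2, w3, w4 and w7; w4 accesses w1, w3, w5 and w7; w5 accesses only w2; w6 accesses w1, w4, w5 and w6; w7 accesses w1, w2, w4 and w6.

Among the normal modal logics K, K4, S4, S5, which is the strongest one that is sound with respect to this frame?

Transitive (axiom 4): no — w1 R w2 and w2 R w5, but not w1 R w5.
Reflexive (axiom T): no — w1 is not related to itself.
Euclidean (axiom 5): no — w1 R w2 and w1 R w4, but not w2 R w4.
So F validates K; K4 would additionally require R to be transitive. The strongest is K.

K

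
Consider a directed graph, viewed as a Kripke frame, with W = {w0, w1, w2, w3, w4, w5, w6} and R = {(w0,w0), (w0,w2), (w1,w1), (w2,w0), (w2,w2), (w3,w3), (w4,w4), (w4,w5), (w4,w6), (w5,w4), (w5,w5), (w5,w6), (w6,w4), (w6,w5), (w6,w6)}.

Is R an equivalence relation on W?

Reflexive: yes — every world is R-related to itself.
Symmetric: yes — every pair in R has its reverse in R.
Transitive: yes — every two-step R-path is closed by a direct edge.
So R is an equivalence relation.

Yes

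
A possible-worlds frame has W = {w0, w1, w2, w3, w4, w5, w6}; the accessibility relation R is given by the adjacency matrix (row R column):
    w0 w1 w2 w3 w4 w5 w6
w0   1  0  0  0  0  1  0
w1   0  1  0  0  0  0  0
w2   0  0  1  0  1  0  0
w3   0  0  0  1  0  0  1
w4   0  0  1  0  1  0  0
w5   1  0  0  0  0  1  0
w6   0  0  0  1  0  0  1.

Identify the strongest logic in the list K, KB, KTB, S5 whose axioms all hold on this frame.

S5

Symmetric (axiom B): yes — every pair in R has its reverse in R.
Reflexive (axiom T): yes — every world is R-related to itself.
Euclidean (axiom 5): yes — any two successors of a common world are R-related.
So F validates K, KB, KTB, S5. The strongest is S5.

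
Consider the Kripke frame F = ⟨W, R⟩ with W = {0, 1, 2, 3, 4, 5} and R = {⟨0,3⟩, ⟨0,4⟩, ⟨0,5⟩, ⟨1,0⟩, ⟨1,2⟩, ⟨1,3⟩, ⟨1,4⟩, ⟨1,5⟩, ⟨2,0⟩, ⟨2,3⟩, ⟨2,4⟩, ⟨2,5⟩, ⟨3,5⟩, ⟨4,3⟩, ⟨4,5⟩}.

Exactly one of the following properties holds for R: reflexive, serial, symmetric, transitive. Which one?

transitive

Reflexive: no — 0 is not related to itself.
Serial: no — 5 has no R-successor.
Symmetric: no — 0 R 3 but not 3 R 0.
Transitive: yes — every two-step R-path is closed by a direct edge.
Only transitive holds.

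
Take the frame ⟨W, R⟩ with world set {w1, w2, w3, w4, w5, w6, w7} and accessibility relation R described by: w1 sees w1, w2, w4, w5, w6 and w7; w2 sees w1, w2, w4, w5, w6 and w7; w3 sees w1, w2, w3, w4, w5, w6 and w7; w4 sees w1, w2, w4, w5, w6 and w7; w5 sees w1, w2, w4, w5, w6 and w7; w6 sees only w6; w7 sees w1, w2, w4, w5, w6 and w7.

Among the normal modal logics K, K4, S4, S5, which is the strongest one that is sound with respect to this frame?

S4

Transitive (axiom 4): yes — every two-step R-path is closed by a direct edge.
Reflexive (axiom T): yes — every world is R-related to itself.
Euclidean (axiom 5): no — w1 R w6 and w1 R w2, but not w6 R w2.
So F validates K, K4, S4; S5 would additionally require R to be Euclidean. The strongest is S4.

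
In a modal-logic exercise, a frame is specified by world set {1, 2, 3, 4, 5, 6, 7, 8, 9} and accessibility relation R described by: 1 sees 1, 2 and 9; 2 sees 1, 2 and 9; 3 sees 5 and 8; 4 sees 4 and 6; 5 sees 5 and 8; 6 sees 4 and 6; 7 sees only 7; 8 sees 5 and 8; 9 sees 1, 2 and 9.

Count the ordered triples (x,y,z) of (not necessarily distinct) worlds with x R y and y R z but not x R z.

0

R is transitive; there are no such tuples.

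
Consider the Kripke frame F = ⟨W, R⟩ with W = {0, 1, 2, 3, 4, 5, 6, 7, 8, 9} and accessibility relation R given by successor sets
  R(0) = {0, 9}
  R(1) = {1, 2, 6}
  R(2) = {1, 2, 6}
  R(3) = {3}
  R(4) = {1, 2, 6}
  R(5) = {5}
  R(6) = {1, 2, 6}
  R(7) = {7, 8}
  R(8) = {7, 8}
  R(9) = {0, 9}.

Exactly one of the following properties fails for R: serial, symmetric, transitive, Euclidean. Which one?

symmetric

Serial: yes — every world has a successor (e.g. 0 R 0).
Symmetric: no — 4 R 1 but not 1 R 4.
Transitive: yes — every two-step R-path is closed by a direct edge.
Euclidean: yes — any two successors of a common world are R-related.
Only symmetric fails.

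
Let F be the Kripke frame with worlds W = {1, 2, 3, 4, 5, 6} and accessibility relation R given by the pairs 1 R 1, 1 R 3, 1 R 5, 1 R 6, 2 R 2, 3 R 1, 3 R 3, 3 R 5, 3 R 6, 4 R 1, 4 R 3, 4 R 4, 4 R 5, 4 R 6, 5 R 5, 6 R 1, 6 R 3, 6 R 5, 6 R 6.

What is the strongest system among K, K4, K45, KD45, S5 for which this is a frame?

Transitive (axiom 4): yes — every two-step R-path is closed by a direct edge.
Euclidean (axiom 5): no — 1 R 5 and 1 R 3, but not 5 R 3.
Serial (axiom D): yes — every world has a successor (e.g. 1 R 1).
Reflexive (axiom T): yes — every world is R-related to itself.
So F validates K, K4; K45 would additionally require R to be Euclidean. The strongest is K4.

K4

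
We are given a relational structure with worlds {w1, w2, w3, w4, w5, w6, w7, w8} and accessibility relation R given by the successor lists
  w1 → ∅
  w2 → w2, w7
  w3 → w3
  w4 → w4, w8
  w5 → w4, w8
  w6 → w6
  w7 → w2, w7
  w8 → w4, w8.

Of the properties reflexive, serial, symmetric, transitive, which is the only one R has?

Reflexive: no — w1 is not related to itself.
Serial: no — w1 has no R-successor.
Symmetric: no — w5 R w4 but not w4 R w5.
Transitive: yes — every two-step R-path is closed by a direct edge.
Only transitive holds.

transitive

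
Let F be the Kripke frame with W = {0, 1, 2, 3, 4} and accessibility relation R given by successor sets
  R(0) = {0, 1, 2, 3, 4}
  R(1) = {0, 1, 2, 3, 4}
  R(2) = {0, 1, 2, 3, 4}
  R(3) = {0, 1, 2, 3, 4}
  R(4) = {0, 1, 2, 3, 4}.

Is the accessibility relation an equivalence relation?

Reflexive: yes — every world is R-related to itself.
Symmetric: yes — every pair in R has its reverse in R.
Transitive: yes — every two-step R-path is closed by a direct edge.
So R is an equivalence relation.

Yes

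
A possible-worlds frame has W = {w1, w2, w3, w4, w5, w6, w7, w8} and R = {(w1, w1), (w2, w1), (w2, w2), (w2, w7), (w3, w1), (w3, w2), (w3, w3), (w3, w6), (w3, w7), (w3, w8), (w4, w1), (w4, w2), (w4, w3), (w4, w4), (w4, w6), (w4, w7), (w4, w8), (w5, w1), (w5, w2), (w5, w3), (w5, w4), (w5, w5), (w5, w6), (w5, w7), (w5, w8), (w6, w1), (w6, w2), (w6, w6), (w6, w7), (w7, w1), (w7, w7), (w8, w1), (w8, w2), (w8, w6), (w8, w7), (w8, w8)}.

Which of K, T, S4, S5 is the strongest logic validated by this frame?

S4

Reflexive (axiom T): yes — every world is R-related to itself.
Transitive (axiom 4): yes — every two-step R-path is closed by a direct edge.
Euclidean (axiom 5): no — w2 R w1 and w2 R w7, but not w1 R w7.
So F validates K, T, S4; S5 would additionally require R to be Euclidean. The strongest is S4.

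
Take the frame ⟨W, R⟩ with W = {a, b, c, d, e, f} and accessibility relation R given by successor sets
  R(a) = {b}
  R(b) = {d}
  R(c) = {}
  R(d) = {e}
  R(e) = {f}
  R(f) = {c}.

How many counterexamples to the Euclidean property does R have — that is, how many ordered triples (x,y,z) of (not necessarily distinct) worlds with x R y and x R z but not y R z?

Enumerating: (a,b,b), (b,d,d), (d,e,e), (e,f,f), (f,c,c).

5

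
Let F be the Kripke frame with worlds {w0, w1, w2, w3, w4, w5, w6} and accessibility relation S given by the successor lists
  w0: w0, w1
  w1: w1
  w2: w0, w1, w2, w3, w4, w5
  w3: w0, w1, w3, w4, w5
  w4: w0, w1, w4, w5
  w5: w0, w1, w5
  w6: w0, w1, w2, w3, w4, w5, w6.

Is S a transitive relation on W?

Transitive: yes — every two-step S-path is closed by a direct edge.

Yes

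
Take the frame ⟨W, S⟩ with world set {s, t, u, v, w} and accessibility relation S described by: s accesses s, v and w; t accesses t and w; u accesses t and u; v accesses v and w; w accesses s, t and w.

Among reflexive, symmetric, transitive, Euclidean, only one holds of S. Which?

Reflexive: yes — every world is S-related to itself.
Symmetric: no — s S v but not v S s.
Transitive: no — s S w and w S t, but not s S t.
Euclidean: no — s S w and s S v, but not w S v.
Only reflexive holds.

reflexive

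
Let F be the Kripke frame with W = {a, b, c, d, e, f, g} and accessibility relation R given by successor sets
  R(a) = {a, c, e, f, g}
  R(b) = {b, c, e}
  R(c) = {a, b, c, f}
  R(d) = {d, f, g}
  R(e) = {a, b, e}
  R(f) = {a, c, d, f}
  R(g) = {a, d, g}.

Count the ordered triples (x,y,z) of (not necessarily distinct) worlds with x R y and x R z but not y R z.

26

Enumerating: (a,c,e), (a,c,g), (a,e,c), (a,e,f), (a,e,g), (a,f,e), (a,f,g), (a,g,c), (a,g,e), (a,g,f), (b,c,e), (b,e,c), … and 14 more.
Total: 26.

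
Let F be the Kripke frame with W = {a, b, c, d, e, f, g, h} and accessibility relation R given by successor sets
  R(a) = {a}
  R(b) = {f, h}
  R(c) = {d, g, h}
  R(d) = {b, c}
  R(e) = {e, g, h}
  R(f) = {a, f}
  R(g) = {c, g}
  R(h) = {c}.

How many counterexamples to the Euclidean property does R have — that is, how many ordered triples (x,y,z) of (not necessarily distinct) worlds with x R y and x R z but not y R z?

Enumerating: (b,f,h), (b,h,f), (b,h,h), (c,d,d), (c,d,g), (c,d,h), (c,g,d), (c,g,h), (c,h,d), (c,h,g), (c,h,h), (d,b,b), … and 11 more.
Total: 23.

23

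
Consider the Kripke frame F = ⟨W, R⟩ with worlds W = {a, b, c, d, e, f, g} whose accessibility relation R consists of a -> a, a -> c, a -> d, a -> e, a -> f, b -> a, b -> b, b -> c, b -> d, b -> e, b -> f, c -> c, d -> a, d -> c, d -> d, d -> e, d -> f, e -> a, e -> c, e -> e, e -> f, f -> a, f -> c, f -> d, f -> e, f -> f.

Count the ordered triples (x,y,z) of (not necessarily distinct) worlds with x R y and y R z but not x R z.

2

Enumerating: (e,a,d), (e,f,d).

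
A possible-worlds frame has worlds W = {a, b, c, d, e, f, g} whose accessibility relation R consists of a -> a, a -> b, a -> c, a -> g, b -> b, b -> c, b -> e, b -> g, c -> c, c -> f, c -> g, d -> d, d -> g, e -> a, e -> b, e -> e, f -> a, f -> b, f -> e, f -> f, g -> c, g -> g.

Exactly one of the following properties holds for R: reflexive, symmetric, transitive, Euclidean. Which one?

reflexive

Reflexive: yes — every world is R-related to itself.
Symmetric: no — a R b but not b R a.
Transitive: no — a R b and b R e, but not a R e.
Euclidean: no — a R c and a R b, but not c R b.
Only reflexive holds.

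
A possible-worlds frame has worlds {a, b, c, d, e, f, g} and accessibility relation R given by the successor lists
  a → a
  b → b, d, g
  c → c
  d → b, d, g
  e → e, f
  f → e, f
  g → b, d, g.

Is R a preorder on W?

Yes

Reflexive: yes — every world is R-related to itself.
Transitive: yes — every two-step R-path is closed by a direct edge.
So R is a preorder.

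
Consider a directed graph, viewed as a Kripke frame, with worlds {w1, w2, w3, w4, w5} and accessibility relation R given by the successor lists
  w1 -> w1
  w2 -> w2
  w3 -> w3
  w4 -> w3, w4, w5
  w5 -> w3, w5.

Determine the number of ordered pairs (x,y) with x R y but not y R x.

Enumerating: (w4,w3), (w4,w5), (w5,w3).

3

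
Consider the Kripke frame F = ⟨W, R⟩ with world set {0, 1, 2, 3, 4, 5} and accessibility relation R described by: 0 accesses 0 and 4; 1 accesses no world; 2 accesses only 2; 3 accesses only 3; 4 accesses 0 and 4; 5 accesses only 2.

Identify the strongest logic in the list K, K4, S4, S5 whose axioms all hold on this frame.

Transitive (axiom 4): yes — every two-step R-path is closed by a direct edge.
Reflexive (axiom T): no — 1 is not related to itself.
Euclidean (axiom 5): yes — any two successors of a common world are R-related.
So F validates K, K4; S4 would additionally require R to be reflexive. The strongest is K4.

K4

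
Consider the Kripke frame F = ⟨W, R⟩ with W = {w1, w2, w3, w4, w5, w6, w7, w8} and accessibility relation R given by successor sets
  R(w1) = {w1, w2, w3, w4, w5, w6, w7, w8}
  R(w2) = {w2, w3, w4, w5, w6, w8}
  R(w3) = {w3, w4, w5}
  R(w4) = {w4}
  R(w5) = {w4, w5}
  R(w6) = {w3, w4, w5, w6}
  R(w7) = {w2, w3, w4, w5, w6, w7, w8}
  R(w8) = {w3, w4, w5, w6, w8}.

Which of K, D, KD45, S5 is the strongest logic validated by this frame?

D

Serial (axiom D): yes — every world has a successor (e.g. w1 R w1).
Euclidean (axiom 5): no — w1 R w2 and w1 R w7, but not w2 R w7.
Transitive (axiom 4): yes — every two-step R-path is closed by a direct edge.
Reflexive (axiom T): yes — every world is R-related to itself.
So F validates K, D; KD45 would additionally require R to be Euclidean. The strongest is D.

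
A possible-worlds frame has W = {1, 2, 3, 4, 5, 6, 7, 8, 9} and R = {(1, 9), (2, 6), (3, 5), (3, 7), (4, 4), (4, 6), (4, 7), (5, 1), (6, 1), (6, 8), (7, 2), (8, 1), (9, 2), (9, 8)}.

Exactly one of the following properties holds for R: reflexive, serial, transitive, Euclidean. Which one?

Reflexive: no — 1 is not related to itself.
Serial: yes — every world has a successor (e.g. 1 R 9).
Transitive: no — 1 R 9 and 9 R 2, but not 1 R 2.
Euclidean: no — 3 R 5 and 3 R 7, but not 5 R 7.
Only serial holds.

serial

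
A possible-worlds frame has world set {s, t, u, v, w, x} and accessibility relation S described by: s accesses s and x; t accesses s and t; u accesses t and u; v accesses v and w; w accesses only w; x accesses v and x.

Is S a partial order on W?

No

Reflexive: yes — every world is S-related to itself.
Transitive: no — s S x and x S v, but not s S v.
Antisymmetric: yes — no distinct pair is related both ways.
So S is not a partial order.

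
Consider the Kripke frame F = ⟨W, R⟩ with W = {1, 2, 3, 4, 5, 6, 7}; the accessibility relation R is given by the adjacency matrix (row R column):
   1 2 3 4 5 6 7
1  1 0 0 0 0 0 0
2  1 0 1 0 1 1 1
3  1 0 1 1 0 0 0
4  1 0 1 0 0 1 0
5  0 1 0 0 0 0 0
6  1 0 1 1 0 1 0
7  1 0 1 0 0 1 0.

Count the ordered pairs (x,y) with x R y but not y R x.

11

Enumerating: (2,1), (2,3), (2,6), (2,7), (3,1), (4,1), (6,1), (6,3), (7,1), (7,3), (7,6).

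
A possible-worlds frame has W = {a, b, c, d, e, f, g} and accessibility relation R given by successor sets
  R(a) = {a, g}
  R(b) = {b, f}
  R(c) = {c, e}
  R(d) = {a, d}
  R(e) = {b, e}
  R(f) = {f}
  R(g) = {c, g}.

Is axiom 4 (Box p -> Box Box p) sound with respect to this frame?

The schema 4 characterises exactly the transitive frames.
Transitive: no — a R g and g R c, but not a R c.

No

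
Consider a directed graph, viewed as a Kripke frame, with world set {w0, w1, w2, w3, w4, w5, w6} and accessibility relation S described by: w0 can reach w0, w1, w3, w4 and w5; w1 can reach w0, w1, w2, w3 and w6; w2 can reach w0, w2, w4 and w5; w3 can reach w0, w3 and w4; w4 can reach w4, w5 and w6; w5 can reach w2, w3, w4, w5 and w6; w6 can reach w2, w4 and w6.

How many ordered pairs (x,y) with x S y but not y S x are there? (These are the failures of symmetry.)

11

Enumerating: (w0,w4), (w0,w5), (w1,w2), (w1,w3), (w1,w6), (w2,w0), (w2,w4), (w3,w4), (w5,w3), (w5,w6), (w6,w2).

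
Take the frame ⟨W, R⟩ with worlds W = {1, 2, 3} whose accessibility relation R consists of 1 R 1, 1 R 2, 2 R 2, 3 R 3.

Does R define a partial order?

Yes

Reflexive: yes — every world is R-related to itself.
Transitive: yes — every two-step R-path is closed by a direct edge.
Antisymmetric: yes — no distinct pair is related both ways.
So R is a partial order.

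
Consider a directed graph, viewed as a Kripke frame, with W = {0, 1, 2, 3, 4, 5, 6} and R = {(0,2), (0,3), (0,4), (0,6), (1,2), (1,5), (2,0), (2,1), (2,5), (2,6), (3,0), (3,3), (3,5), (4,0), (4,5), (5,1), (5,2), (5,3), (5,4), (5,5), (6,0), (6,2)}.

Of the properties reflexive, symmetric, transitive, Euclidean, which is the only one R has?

Reflexive: no — 0 is not related to itself.
Symmetric: yes — every pair in R has its reverse in R.
Transitive: no — 0 R 2 and 2 R 1, but not 0 R 1.
Euclidean: no — 0 R 2 and 0 R 3, but not 2 R 3.
Only symmetric holds.

symmetric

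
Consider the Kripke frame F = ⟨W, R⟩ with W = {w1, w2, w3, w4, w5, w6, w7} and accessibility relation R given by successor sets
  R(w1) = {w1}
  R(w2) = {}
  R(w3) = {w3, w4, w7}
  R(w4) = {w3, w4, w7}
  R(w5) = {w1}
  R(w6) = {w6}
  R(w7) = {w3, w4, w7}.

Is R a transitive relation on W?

Yes

Transitive: yes — every two-step R-path is closed by a direct edge.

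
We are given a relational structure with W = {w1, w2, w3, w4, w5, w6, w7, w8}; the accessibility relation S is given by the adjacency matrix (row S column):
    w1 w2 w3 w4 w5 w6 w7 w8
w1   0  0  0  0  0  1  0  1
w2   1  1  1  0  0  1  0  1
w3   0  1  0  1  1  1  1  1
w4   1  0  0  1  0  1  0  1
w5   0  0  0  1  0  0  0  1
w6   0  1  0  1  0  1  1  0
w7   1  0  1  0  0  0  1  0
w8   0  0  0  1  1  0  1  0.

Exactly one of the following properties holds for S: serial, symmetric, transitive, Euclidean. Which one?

Serial: yes — every world has a successor (e.g. w1 S w6).
Symmetric: no — w1 S w6 but not w6 S w1.
Transitive: no — w1 S w6 and w6 S w2, but not w1 S w2.
Euclidean: no — w1 S w6 and w1 S w8, but not w6 S w8.
Only serial holds.

serial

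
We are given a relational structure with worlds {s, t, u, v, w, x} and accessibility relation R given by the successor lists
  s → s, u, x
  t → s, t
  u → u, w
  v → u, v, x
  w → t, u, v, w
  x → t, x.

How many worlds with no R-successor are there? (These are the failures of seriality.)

0

R is serial; there are no such worlds.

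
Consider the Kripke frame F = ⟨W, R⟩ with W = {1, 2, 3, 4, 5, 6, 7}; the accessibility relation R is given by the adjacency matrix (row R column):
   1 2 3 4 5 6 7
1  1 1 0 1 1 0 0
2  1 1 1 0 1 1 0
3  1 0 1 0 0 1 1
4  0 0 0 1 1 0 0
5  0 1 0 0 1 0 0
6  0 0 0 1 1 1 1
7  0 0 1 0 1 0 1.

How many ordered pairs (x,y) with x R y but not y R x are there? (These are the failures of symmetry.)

11

Enumerating: (1,4), (1,5), (2,3), (2,6), (3,1), (3,6), (4,5), (6,4), (6,5), (6,7), (7,5).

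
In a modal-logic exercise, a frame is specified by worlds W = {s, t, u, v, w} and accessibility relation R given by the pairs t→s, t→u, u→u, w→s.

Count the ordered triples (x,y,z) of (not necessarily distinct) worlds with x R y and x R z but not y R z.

4

Enumerating: (t,s,s), (t,s,u), (t,u,s), (w,s,s).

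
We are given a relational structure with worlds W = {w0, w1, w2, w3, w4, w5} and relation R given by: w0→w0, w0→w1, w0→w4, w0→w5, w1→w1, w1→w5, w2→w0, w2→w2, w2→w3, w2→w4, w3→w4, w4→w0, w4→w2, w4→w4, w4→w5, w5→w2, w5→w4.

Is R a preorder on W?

No

Reflexive: no — w3 is not related to itself.
Transitive: no — w0 R w4 and w4 R w2, but not w0 R w2.
So R is not a preorder.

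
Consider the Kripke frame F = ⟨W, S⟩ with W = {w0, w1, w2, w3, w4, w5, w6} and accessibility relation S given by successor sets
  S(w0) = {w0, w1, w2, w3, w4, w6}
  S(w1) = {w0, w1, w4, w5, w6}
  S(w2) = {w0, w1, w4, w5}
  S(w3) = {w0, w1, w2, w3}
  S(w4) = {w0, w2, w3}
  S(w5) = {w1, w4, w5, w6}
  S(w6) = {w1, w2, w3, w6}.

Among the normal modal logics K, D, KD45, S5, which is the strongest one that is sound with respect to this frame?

Serial (axiom D): yes — every world has a successor (e.g. w0 S w0).
Euclidean (axiom 5): no — w0 S w1 and w0 S w2, but not w1 S w2.
Transitive (axiom 4): no — w0 S w1 and w1 S w5, but not w0 S w5.
Reflexive (axiom T): no — w2 is not related to itself.
So F validates K, D; KD45 would additionally require S to be Euclidean and transitive. The strongest is D.

D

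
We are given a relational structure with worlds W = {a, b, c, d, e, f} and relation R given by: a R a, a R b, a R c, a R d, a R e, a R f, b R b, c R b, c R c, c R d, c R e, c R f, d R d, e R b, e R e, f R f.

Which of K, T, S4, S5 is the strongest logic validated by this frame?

S4

Reflexive (axiom T): yes — every world is R-related to itself.
Transitive (axiom 4): yes — every two-step R-path is closed by a direct edge.
Euclidean (axiom 5): no — a R b and a R c, but not b R c.
So F validates K, T, S4; S5 would additionally require R to be Euclidean. The strongest is S4.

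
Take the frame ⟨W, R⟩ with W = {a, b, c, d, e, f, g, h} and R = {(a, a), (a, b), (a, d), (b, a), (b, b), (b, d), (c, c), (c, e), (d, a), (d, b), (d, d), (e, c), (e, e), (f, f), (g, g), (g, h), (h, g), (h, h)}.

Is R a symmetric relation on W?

Yes

Symmetric: yes — every pair in R has its reverse in R.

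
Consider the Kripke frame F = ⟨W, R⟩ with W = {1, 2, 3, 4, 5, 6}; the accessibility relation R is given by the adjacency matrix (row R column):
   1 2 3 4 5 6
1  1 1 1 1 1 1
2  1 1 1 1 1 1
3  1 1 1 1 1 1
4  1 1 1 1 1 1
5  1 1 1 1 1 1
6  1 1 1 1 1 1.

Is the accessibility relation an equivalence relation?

Reflexive: yes — every world is R-related to itself.
Symmetric: yes — every pair in R has its reverse in R.
Transitive: yes — every two-step R-path is closed by a direct edge.
So R is an equivalence relation.

Yes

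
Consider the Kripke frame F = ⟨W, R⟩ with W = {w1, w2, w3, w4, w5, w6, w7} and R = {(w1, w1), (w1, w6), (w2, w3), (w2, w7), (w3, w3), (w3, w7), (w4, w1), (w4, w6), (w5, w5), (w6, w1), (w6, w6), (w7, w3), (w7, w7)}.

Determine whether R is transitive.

Yes

Transitive: yes — every two-step R-path is closed by a direct edge.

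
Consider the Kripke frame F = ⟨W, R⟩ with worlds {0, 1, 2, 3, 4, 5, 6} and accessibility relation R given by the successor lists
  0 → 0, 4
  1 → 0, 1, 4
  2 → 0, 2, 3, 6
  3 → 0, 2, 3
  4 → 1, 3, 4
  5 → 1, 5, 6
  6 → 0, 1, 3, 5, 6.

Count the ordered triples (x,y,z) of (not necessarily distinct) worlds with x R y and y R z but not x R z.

18

Enumerating: (0,4,1), (0,4,3), (1,4,3), (2,0,4), (2,6,1), (2,6,5), (3,0,4), (3,2,6), (4,1,0), (4,3,0), (4,3,2), (5,1,0), (5,1,4), (5,6,0), (5,6,3), (6,0,4), (6,1,4), (6,3,2).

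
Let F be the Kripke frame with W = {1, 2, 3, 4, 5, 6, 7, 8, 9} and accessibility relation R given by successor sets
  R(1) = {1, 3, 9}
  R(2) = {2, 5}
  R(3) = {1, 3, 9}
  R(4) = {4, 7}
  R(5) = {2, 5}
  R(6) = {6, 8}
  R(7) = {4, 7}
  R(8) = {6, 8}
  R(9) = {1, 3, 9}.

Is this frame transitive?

Yes

Transitive: yes — every two-step R-path is closed by a direct edge.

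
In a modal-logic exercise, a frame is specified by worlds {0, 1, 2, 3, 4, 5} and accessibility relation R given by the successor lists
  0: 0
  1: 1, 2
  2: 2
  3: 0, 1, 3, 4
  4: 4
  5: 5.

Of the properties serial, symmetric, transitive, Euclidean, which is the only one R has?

Serial: yes — every world has a successor (e.g. 0 R 0).
Symmetric: no — 1 R 2 but not 2 R 1.
Transitive: no — 3 R 1 and 1 R 2, but not 3 R 2.
Euclidean: no — 3 R 0 and 3 R 1, but not 0 R 1.
Only serial holds.

serial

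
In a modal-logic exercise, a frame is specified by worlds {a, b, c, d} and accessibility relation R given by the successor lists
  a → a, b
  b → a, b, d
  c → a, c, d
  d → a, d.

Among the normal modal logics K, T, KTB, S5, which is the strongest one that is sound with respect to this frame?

Reflexive (axiom T): yes — every world is R-related to itself.
Symmetric (axiom B): no — b R d but not d R b.
Euclidean (axiom 5): no — b R a and b R d, but not a R d.
So F validates K, T; KTB would additionally require R to be symmetric. The strongest is T.

T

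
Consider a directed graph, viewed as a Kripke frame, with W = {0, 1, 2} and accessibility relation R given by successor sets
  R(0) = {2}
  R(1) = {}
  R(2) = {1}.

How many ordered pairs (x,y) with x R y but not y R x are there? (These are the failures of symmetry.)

Enumerating: (0,2), (2,1).

2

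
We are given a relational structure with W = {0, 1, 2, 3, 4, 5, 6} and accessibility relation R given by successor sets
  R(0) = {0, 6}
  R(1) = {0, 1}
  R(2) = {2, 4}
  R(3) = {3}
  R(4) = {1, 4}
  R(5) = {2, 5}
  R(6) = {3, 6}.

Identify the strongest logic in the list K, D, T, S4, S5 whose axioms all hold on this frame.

Serial (axiom D): yes — every world has a successor (e.g. 0 R 0).
Reflexive (axiom T): yes — every world is R-related to itself.
Transitive (axiom 4): no — 0 R 6 and 6 R 3, but not 0 R 3.
Euclidean (axiom 5): no — 0 R 6 and 0 R 0, but not 6 R 0.
So F validates K, D, T; S4 would additionally require R to be transitive. The strongest is T.

T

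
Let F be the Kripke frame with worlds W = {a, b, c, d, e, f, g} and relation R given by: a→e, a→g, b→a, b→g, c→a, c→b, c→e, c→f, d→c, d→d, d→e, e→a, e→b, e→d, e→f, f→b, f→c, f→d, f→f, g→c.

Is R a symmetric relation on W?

No

Symmetric: no — a R g but not g R a.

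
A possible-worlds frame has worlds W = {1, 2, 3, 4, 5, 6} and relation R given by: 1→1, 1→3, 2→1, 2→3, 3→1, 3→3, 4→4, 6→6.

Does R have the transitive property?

Transitive: yes — every two-step R-path is closed by a direct edge.

Yes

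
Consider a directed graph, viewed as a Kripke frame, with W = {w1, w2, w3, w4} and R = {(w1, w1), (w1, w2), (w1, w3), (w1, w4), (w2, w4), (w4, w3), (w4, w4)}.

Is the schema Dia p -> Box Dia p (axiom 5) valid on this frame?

Axiom 5 corresponds to the accessibility relation being Euclidean.
Euclidean: no — w1 R w2 and w1 R w3, but not w2 R w3.

No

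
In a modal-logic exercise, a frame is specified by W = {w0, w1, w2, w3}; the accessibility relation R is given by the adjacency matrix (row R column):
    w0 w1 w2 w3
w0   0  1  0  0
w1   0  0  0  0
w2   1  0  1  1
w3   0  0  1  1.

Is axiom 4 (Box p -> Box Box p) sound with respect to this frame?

The schema 4 characterises exactly the transitive frames.
Transitive: no — w2 R w0 and w0 R w1, but not w2 R w1.

No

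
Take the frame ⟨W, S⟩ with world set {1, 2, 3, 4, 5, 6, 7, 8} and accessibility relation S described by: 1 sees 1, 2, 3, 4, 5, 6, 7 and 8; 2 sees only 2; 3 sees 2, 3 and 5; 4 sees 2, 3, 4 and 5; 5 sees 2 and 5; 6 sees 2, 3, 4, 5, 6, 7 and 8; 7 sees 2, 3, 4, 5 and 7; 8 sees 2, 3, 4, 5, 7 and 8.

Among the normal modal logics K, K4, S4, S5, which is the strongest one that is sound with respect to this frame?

Transitive (axiom 4): yes — every two-step S-path is closed by a direct edge.
Reflexive (axiom T): yes — every world is S-related to itself.
Euclidean (axiom 5): no — 1 S 2 and 1 S 3, but not 2 S 3.
So F validates K, K4, S4; S5 would additionally require S to be Euclidean. The strongest is S4.

S4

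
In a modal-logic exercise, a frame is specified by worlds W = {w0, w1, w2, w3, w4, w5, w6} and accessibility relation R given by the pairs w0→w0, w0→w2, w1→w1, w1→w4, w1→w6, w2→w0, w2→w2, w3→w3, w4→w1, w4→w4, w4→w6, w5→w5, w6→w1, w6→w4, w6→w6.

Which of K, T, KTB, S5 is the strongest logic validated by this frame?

S5

Reflexive (axiom T): yes — every world is R-related to itself.
Symmetric (axiom B): yes — every pair in R has its reverse in R.
Euclidean (axiom 5): yes — any two successors of a common world are R-related.
So F validates K, T, KTB, S5. The strongest is S5.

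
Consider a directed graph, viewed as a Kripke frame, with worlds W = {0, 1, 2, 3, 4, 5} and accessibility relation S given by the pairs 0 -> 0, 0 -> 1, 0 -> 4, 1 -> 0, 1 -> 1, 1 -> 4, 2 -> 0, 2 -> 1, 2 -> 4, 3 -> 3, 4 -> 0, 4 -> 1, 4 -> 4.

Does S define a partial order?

Reflexive: no — 2 is not related to itself.
Transitive: yes — every two-step S-path is closed by a direct edge.
Antisymmetric: no — 0 S 1 and 1 S 0 with 0 ≠ 1.
So S is not a partial order.

No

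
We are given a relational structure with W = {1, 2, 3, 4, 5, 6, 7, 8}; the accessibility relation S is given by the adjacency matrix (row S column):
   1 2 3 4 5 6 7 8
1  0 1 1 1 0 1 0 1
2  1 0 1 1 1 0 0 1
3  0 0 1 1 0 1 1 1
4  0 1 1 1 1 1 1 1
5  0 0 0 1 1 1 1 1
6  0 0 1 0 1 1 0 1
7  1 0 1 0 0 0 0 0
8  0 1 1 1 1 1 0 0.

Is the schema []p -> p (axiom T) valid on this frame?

By correspondence theory, T is valid on a frame iff S is reflexive.
Reflexive: no — 1 is not related to itself.

No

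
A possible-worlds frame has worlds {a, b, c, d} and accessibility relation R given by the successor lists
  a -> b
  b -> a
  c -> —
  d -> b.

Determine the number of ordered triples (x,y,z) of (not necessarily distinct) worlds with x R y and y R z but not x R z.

3

Enumerating: (a,b,a), (b,a,b), (d,b,a).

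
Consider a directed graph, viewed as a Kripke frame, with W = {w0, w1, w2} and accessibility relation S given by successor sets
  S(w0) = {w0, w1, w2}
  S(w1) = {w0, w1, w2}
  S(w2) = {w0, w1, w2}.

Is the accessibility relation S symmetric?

Yes

Symmetric: yes — every pair in S has its reverse in S.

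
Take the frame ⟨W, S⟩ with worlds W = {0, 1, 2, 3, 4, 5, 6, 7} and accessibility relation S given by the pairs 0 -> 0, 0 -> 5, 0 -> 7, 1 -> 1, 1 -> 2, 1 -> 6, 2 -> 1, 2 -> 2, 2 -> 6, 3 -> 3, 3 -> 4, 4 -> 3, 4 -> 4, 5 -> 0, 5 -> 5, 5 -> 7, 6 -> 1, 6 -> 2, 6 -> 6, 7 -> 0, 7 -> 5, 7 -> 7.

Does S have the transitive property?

Transitive: yes — every two-step S-path is closed by a direct edge.

Yes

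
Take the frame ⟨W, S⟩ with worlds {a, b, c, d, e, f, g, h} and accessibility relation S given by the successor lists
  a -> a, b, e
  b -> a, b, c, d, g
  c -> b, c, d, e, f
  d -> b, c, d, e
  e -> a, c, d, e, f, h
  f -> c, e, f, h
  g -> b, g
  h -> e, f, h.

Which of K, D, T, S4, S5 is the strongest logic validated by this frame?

Serial (axiom D): yes — every world has a successor (e.g. a S a).
Reflexive (axiom T): yes — every world is S-related to itself.
Transitive (axiom 4): no — a S b and b S c, but not a S c.
Euclidean (axiom 5): no — a S b and a S e, but not b S e.
So F validates K, D, T; S4 would additionally require S to be transitive. The strongest is T.

T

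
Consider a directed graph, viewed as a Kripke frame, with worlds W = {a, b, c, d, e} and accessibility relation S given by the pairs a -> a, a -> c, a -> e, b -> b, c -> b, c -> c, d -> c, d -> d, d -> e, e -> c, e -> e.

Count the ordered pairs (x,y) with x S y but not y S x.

6

Enumerating: (a,c), (a,e), (c,b), (d,c), (d,e), (e,c).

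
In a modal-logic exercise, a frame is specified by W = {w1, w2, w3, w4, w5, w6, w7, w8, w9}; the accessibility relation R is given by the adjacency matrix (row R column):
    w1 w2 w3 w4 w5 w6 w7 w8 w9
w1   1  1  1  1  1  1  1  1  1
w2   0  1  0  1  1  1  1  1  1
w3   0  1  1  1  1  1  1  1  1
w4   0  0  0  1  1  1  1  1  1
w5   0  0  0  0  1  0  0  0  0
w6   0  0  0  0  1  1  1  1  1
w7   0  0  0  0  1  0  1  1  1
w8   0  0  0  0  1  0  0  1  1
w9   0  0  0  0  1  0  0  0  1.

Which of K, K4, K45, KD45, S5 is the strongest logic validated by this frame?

Transitive (axiom 4): yes — every two-step R-path is closed by a direct edge.
Euclidean (axiom 5): no — w1 R w2 and w1 R w3, but not w2 R w3.
Serial (axiom D): yes — every world has a successor (e.g. w1 R w1).
Reflexive (axiom T): yes — every world is R-related to itself.
So F validates K, K4; K45 would additionally require R to be Euclidean. The strongest is K4.

K4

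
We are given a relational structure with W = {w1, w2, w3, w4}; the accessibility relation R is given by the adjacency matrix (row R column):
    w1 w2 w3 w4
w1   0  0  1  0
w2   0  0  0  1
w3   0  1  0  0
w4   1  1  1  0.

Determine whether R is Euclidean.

No

Euclidean: no — w4 R w1 and w4 R w2, but not w1 R w2.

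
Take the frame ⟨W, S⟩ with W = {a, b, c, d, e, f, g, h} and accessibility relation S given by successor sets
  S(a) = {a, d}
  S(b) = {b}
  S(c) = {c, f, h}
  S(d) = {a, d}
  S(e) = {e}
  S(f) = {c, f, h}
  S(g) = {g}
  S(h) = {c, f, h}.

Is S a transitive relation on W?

Yes

Transitive: yes — every two-step S-path is closed by a direct edge.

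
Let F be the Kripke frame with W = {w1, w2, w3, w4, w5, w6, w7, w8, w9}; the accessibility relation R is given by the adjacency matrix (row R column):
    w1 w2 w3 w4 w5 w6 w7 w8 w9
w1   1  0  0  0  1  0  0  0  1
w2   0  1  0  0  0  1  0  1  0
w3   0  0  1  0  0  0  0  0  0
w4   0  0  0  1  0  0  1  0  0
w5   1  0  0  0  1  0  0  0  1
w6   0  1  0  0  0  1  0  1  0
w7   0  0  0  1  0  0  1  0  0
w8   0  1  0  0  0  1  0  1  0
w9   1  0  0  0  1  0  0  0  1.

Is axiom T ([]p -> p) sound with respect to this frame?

Yes

Axiom T corresponds to the accessibility relation being reflexive.
Reflexive: yes — every world is R-related to itself.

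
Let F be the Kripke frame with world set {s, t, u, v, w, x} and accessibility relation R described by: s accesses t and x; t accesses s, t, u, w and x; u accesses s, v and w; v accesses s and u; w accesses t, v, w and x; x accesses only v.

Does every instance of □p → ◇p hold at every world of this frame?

By correspondence theory, D is valid on a frame iff R is serial.
Serial: yes — every world has a successor (e.g. s R t).

Yes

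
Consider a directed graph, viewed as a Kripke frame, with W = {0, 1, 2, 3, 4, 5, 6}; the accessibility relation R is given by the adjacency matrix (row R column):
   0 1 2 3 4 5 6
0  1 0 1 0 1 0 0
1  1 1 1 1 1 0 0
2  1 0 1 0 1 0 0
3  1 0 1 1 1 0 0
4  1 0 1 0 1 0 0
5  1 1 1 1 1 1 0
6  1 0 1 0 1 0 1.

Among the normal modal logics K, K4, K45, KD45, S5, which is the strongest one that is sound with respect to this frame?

K4

Transitive (axiom 4): yes — every two-step R-path is closed by a direct edge.
Euclidean (axiom 5): no — 1 R 0 and 1 R 3, but not 0 R 3.
Serial (axiom D): yes — every world has a successor (e.g. 0 R 0).
Reflexive (axiom T): yes — every world is R-related to itself.
So F validates K, K4; K45 would additionally require R to be Euclidean. The strongest is K4.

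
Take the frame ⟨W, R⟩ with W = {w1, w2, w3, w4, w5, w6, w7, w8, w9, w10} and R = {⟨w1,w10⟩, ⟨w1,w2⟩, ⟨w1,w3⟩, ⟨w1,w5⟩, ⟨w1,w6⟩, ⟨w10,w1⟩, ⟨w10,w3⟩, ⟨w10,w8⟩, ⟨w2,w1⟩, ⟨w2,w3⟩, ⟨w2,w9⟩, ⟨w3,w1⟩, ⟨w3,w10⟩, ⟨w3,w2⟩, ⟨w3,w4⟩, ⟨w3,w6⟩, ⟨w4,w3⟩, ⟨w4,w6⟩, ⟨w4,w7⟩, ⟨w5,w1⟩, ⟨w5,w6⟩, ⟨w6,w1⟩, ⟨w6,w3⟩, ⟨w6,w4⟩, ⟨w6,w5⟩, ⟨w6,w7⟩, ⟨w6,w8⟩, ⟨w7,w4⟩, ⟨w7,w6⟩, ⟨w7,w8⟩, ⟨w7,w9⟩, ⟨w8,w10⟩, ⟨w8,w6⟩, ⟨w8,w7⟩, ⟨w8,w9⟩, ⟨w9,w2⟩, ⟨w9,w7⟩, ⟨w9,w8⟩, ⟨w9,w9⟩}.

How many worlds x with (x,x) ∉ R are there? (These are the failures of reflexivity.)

Enumerating: w1, w2, w3, w4, w5, w6, w7, w8, w10.

9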